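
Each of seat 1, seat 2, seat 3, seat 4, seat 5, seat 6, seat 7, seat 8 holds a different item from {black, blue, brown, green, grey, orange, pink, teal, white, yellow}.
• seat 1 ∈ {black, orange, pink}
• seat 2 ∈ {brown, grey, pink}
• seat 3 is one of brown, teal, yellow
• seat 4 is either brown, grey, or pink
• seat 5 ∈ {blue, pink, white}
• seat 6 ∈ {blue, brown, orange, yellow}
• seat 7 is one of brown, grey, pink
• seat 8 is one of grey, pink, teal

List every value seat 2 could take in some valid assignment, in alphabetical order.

The 3 variables seat 2, seat 4, seat 7 are confined to {brown, grey, pink}, which locks those values in; drop them from seat 1, seat 3, seat 5, seat 6, seat 8.
That leaves seat 8 = teal. Strike teal from seat 3.
seat 3's domain is down to {yellow}, so seat 3 = yellow. Remove yellow from seat 6.
No further eliminations apply; seat 2 can still be any of brown, grey, pink.

brown, grey, pink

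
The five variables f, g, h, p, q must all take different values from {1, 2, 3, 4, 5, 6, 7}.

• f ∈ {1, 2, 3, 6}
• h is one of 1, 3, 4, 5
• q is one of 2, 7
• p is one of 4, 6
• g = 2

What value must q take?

g's domain is down to {2}, so g = 2. Strike 2 from f, q.
So q = 7.

7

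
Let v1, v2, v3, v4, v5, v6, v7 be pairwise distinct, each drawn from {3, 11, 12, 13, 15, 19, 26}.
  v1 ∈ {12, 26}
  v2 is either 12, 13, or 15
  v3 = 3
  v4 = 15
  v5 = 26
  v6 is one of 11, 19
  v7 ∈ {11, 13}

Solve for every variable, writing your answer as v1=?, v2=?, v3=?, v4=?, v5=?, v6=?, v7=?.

v3 must be 3 (only option left).
v4 must be 15 (only option left). Strike 15 from v2.
v5 has just one choice, so v5 = 26. So v1 can't be 26.
That leaves v1 = 12. Eliminate 12 elsewhere: v2.
v2's domain is down to {13}, so v2 = 13. Strike 13 from v7.
v7 must be 11 (only option left). Eliminate 11 elsewhere: v6.
v6's domain is down to {19}, so v6 = 19.

v1=12, v2=13, v3=3, v4=15, v5=26, v6=19, v7=11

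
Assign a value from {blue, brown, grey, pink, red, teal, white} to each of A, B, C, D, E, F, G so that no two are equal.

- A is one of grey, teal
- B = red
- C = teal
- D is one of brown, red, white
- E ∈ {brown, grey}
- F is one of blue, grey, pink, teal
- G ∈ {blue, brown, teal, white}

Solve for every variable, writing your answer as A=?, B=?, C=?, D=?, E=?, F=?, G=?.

B must be red (only option left). So D can't be red.
That leaves C = teal. So A, F, G can't be teal.
A has just one choice, so A = grey. So E, F can't be grey.
E has just one choice, so E = brown. So D, G can't be brown.
D's domain is down to {white}, so D = white. Strike white from G.
G's domain is down to {blue}, so G = blue. So F can't be blue.
F has just one choice, so F = pink.

A=grey, B=red, C=teal, D=white, E=brown, F=pink, G=blue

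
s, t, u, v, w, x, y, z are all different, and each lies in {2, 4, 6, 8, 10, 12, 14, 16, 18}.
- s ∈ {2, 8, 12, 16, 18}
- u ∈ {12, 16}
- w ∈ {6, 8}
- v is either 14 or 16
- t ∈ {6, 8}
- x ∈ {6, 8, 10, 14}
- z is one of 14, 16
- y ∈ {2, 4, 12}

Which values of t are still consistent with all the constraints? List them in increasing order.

6, 8

t and w share exactly the 2 values {6, 8}; by pigeonhole those values go to them, so strike 6, 8 from s, x.
The 2 variables v and z are confined to {14, 16}, which locks those values in; drop them from s, u, x.
u must be 12 (only option left). Remove 12 from s, y.
x's domain is down to {10}, so x = 10.
No further eliminations apply; t can still be any of 6, 8.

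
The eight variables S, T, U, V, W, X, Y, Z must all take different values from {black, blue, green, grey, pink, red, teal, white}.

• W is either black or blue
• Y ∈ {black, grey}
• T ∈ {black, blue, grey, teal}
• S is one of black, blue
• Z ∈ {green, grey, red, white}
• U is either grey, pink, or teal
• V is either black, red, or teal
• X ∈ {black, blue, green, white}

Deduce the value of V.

Among the 8 variables, pink fits only U (and all 8 values in {black, blue, green, grey, pink, red, teal, white} must be used), so U = pink.
S and W between them cover only {black, blue} — a naked pair. Remove those values from T, V, X, Y.
Y must be grey (only option left). So T, Z can't be grey.
T's domain is down to {teal}, so T = teal. Remove teal from V.
So V = red.

red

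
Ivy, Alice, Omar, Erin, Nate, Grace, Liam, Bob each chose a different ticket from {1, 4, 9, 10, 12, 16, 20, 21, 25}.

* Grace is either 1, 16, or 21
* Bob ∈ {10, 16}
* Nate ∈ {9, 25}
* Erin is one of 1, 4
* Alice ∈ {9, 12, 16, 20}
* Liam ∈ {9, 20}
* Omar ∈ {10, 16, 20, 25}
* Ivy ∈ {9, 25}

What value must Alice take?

Ivy and Nate share exactly the 2 values {9, 25}; by pigeonhole those values go to them, so strike 9, 25 from Alice, Omar, Liam.
Liam must be 20 (only option left). Strike 20 from Alice, Omar.
Omar and Bob share exactly the 2 values {10, 16}; by pigeonhole those values go to them, so strike 10, 16 from Alice, Grace.
So Alice = 12.

12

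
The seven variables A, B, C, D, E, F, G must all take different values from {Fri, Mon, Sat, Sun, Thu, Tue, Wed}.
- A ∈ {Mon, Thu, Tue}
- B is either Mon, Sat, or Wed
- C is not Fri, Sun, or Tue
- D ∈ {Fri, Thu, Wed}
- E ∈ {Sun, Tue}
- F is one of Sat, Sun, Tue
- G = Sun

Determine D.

G's domain is down to {Sun}, so G = Sun. Eliminate Sun elsewhere: E, F.
E must be Tue (only option left). Remove Tue from A, F.
F has just one choice, so F = Sat. So B, C can't be Sat.
The 4 still-open variables together cover exactly {Fri, Mon, Thu, Wed} — 4 values for 4 variables — and Fri appears only in D's list, so D = Fri.

Fri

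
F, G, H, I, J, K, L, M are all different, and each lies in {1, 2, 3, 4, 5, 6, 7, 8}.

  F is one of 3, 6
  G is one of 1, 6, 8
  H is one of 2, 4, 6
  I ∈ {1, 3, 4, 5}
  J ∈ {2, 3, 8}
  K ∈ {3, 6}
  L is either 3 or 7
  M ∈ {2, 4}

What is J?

The 8 variables together cover exactly {1, 2, 3, 4, 5, 6, 7, 8} — 8 values for 8 variables — and 5 appears only in I's list, so I = 5.
The 7 still-open variables draw from only 7 values {1, 2, 3, 4, 6, 7, 8}, so each is used; only G can be 1, hence G = 1.
Among the 6 still-open variables, 7 fits only L (and all 6 values in {2, 3, 4, 6, 7, 8} must be used), so L = 7.
The 5 still-open variables together cover exactly {2, 3, 4, 6, 8} — 5 values for 5 variables — and 8 appears only in J's list, so J = 8.

8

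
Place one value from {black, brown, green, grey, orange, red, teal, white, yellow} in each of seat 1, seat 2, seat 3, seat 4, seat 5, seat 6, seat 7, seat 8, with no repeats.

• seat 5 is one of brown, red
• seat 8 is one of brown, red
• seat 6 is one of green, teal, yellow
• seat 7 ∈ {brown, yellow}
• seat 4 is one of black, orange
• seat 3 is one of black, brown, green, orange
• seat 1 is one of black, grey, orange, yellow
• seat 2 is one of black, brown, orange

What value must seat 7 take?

yellow

The 8 variables together cover exactly {black, brown, green, grey, orange, red, teal, yellow} — 8 values for 8 variables — and grey appears only in seat 1's list, so seat 1 = grey.
Among the 7 still-open variables, teal fits only seat 6 (and all 7 values in {black, brown, green, orange, red, teal, yellow} must be used), so seat 6 = teal.
The 6 still-open variables draw from only 6 values {black, brown, green, orange, red, yellow}, so each is used; only seat 3 can be green, hence seat 3 = green.
The 5 still-open variables draw from only 5 values {black, brown, orange, red, yellow}, so each is used; only seat 7 can be yellow, hence seat 7 = yellow.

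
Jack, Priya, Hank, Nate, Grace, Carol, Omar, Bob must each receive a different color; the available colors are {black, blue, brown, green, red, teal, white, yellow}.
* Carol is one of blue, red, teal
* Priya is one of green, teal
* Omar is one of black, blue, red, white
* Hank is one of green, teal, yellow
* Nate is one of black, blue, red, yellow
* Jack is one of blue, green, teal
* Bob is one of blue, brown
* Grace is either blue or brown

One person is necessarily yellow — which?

Hank

The 8 variables draw from only 8 values {black, blue, brown, green, red, teal, white, yellow}, so each is used; only Omar can be white, hence Omar = white.
The 7 still-open variables draw from only 7 values {black, blue, brown, green, red, teal, yellow}, so each is used; only Nate can be black, hence Nate = black.
The 6 still-open variables together cover exactly {blue, brown, green, red, teal, yellow} — 6 values for 6 variables — and red appears only in Carol's list, so Carol = red.
The 5 still-open variables together cover exactly {blue, brown, green, teal, yellow} — 5 values for 5 variables — and yellow appears only in Hank's list, so Hank = yellow.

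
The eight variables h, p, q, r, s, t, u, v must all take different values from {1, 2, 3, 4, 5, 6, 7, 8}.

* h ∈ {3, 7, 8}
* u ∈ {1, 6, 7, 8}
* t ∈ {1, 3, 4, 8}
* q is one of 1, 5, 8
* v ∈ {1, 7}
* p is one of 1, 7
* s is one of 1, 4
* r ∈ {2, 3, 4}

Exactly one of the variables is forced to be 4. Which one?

s

The 8 variables draw from only 8 values {1, 2, 3, 4, 5, 6, 7, 8}, so each is used; only r can be 2, hence r = 2.
Among the 7 still-open variables, 5 fits only q (and all 7 values in {1, 3, 4, 5, 6, 7, 8} must be used), so q = 5.
The 6 still-open variables draw from only 6 values {1, 3, 4, 6, 7, 8}, so each is used; only u can be 6, hence u = 6.
p and v between them cover only {1, 7} — a naked pair. Remove those values from h, s, t.
So 4 goes to s.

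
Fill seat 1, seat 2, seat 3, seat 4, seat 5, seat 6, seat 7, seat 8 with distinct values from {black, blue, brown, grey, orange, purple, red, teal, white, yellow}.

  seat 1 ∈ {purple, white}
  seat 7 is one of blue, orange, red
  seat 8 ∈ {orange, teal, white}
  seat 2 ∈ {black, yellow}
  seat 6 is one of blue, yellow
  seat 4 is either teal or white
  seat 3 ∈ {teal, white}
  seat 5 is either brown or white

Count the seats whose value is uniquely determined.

3

The 2 variables seat 3 and seat 4 are confined to {teal, white}, which locks those values in; drop them from seat 1, seat 5, seat 8.
seat 1 has just one choice, so seat 1 = purple.
seat 5's domain is down to {brown}, so seat 5 = brown.
That leaves seat 8 = orange. Remove orange from seat 7.
Determined: seat 1=purple, seat 5=brown, seat 8=orange. The other seats each still have more than one consistent value. That makes 3.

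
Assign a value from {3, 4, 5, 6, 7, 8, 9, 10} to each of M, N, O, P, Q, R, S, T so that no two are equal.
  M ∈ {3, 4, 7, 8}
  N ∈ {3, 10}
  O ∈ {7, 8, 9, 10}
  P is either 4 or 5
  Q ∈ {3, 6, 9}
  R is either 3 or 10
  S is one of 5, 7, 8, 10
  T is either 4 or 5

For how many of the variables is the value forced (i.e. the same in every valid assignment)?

2

Among the 8 variables, 6 fits only Q (and all 8 values in {3, 4, 5, 6, 7, 8, 9, 10} must be used), so Q = 6.
Among the 7 still-open variables, 9 fits only O (and all 7 values in {3, 4, 5, 7, 8, 9, 10} must be used), so O = 9.
N and R share exactly the 2 values {3, 10}; by pigeonhole those values go to them, so strike 3, 10 from M, S.
The 2 variables P and T are confined to {4, 5}, which locks those values in; drop them from M, S.
Determined: O=9, Q=6. The other variables each still have more than one consistent value. That makes 2.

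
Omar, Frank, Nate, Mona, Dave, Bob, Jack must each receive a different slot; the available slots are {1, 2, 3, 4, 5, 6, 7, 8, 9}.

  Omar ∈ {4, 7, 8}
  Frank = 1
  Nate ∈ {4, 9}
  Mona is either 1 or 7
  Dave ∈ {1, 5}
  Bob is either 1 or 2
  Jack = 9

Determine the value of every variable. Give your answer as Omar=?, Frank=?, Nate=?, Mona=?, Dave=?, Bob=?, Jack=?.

Frank has just one choice, so Frank = 1. Strike 1 from Mona, Dave, Bob.
Mona must be 7 (only option left). So Omar can't be 7.
Dave must be 5 (only option left).
That leaves Bob = 2.
Jack must be 9 (only option left). So Nate can't be 9.
Nate has just one choice, so Nate = 4. Strike 4 from Omar.
Omar's domain is down to {8}, so Omar = 8.

Omar=8, Frank=1, Nate=4, Mona=7, Dave=5, Bob=2, Jack=9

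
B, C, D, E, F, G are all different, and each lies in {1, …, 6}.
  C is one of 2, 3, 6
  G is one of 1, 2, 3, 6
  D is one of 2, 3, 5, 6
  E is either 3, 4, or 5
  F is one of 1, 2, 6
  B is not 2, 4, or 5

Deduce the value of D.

5

The 6 variables together cover exactly {1, 2, 3, 4, 5, 6} — 6 values for 6 variables — and 4 appears only in E's list, so E = 4.
The 5 still-open variables together cover exactly {1, 2, 3, 5, 6} — 5 values for 5 variables — and 5 appears only in D's list, so D = 5.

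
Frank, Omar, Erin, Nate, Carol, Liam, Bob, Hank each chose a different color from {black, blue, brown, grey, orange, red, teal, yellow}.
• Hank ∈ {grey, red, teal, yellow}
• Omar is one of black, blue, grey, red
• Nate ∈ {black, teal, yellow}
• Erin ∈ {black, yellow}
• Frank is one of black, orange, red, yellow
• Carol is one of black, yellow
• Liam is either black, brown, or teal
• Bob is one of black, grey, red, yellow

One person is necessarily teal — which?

The 8 variables draw from only 8 values {black, blue, brown, grey, orange, red, teal, yellow}, so each is used; only Omar can be blue, hence Omar = blue.
The 7 still-open variables draw from only 7 values {black, brown, grey, orange, red, teal, yellow}, so each is used; only Liam can be brown, hence Liam = brown.
The 6 still-open variables draw from only 6 values {black, grey, orange, red, teal, yellow}, so each is used; only Frank can be orange, hence Frank = orange.
The 2 variables Erin and Carol are confined to {black, yellow}, which locks those values in; drop them from Nate, Bob, Hank.
So teal goes to Nate.

Nate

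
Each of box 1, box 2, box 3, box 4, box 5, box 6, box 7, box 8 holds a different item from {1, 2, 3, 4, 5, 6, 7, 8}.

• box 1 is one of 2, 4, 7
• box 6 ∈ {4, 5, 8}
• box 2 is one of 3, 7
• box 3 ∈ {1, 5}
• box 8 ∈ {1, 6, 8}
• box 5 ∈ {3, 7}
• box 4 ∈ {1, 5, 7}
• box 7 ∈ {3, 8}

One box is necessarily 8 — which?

box 7

The 8 variables together cover exactly {1, 2, 3, 4, 5, 6, 7, 8} — 8 values for 8 variables — and 2 appears only in box 1's list, so box 1 = 2.
Among the 7 still-open variables, 4 fits only box 6 (and all 7 values in {1, 3, 4, 5, 6, 7, 8} must be used), so box 6 = 4.
Among the 6 still-open variables, 6 fits only box 8 (and all 6 values in {1, 3, 5, 6, 7, 8} must be used), so box 8 = 6.
The 5 still-open variables together cover exactly {1, 3, 5, 7, 8} — 5 values for 5 variables — and 8 appears only in box 7's list, so box 7 = 8.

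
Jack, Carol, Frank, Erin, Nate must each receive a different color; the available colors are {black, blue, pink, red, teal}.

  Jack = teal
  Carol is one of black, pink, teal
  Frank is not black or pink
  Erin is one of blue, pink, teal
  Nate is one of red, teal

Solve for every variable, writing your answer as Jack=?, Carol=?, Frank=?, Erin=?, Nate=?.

Jack must be teal (only option left). Eliminate teal elsewhere: Carol, Frank, Erin, Nate.
That leaves Nate = red. Eliminate red elsewhere: Frank.
Frank must be blue (only option left). Remove blue from Erin.
That leaves Erin = pink. Eliminate pink elsewhere: Carol.
Carol's domain is down to {black}, so Carol = black.

Jack=teal, Carol=black, Frank=blue, Erin=pink, Nate=red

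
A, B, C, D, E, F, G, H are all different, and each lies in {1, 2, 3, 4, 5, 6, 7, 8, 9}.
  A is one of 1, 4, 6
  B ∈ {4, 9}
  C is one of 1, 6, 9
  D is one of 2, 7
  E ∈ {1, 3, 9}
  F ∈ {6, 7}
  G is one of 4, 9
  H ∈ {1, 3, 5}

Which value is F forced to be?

Among the 8 variables, 2 fits only D (and all 8 values in {1, 2, 3, 4, 5, 6, 7, 9} must be used), so D = 2.
Among the 7 still-open variables, 5 fits only H (and all 7 values in {1, 3, 4, 5, 6, 7, 9} must be used), so H = 5.
The 6 still-open variables together cover exactly {1, 3, 4, 6, 7, 9} — 6 values for 6 variables — and 3 appears only in E's list, so E = 3.
Among the 5 still-open variables, 7 fits only F (and all 5 values in {1, 4, 6, 7, 9} must be used), so F = 7.

7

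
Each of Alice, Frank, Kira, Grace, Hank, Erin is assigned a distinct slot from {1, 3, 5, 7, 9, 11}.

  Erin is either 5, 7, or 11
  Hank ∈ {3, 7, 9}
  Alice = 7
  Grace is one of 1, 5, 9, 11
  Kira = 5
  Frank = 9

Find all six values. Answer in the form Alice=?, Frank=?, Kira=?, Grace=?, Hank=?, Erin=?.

Alice's domain is down to {7}, so Alice = 7. Eliminate 7 elsewhere: Hank, Erin.
Frank has just one choice, so Frank = 9. Strike 9 from Grace, Hank.
Kira must be 5 (only option left). Eliminate 5 elsewhere: Grace, Erin.
Hank has just one choice, so Hank = 3.
That leaves Erin = 11. Eliminate 11 elsewhere: Grace.
Grace's domain is down to {1}, so Grace = 1.

Alice=7, Frank=9, Kira=5, Grace=1, Hank=3, Erin=11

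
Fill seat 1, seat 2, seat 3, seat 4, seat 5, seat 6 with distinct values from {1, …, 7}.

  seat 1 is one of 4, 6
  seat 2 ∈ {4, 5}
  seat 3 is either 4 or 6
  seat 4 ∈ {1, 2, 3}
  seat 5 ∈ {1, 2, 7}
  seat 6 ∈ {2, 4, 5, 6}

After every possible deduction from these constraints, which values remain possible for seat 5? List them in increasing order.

seat 1 and seat 3 share exactly the 2 values {4, 6}; by pigeonhole those values go to them, so strike 4, 6 from seat 2, seat 6.
That leaves seat 2 = 5. Remove 5 from seat 6.
seat 6's domain is down to {2}, so seat 6 = 2. Strike 2 from seat 4, seat 5.
No further eliminations apply; seat 5 can still be any of 1, 7.

1, 7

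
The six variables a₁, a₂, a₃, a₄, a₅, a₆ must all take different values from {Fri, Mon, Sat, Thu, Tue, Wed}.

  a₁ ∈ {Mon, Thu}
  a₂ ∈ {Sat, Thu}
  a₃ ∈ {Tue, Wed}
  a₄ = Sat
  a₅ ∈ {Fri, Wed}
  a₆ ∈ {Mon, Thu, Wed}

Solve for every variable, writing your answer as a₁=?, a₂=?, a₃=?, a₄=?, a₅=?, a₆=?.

a₁=Mon, a₂=Thu, a₃=Tue, a₄=Sat, a₅=Fri, a₆=Wed

a₄'s domain is down to {Sat}, so a₄ = Sat. Strike Sat from a₂.
a₂ has just one choice, so a₂ = Thu. Strike Thu from a₁, a₆.
a₁ has just one choice, so a₁ = Mon. Eliminate Mon elsewhere: a₆.
a₆ must be Wed (only option left). So a₃, a₅ can't be Wed.
That leaves a₃ = Tue.
That leaves a₅ = Fri.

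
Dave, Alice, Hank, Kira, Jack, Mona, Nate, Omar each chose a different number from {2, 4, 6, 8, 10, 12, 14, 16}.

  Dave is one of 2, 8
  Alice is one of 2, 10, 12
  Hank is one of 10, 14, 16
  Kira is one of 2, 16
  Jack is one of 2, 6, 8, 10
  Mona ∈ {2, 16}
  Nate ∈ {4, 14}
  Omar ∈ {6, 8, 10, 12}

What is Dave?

The 8 variables draw from only 8 values {2, 4, 6, 8, 10, 12, 14, 16}, so each is used; only Nate can be 4, hence Nate = 4.
The 7 still-open variables together cover exactly {2, 6, 8, 10, 12, 14, 16} — 7 values for 7 variables — and 14 appears only in Hank's list, so Hank = 14.
Kira and Mona share exactly the 2 values {2, 16}; by pigeonhole those values go to them, so strike 2, 16 from Dave, Alice, Jack.
So Dave = 8.

8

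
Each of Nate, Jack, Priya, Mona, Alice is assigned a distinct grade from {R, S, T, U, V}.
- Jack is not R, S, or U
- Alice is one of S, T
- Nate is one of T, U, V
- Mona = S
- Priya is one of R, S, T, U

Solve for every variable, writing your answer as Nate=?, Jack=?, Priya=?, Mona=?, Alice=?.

Mona's domain is down to {S}, so Mona = S. Strike S from Priya, Alice.
Alice must be T (only option left). Remove T from Nate, Jack, Priya.
That leaves Jack = V. Eliminate V elsewhere: Nate.
Nate must be U (only option left). Remove U from Priya.
Priya has just one choice, so Priya = R.

Nate=U, Jack=V, Priya=R, Mona=S, Alice=T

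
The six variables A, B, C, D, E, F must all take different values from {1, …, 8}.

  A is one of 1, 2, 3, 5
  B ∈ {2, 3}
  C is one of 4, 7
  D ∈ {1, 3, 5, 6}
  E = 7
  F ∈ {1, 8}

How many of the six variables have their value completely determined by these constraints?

E's domain is down to {7}, so E = 7. Eliminate 7 elsewhere: C.
C has just one choice, so C = 4.
Determined: C=4, E=7. The other variables each still have more than one consistent value. That makes 2.

2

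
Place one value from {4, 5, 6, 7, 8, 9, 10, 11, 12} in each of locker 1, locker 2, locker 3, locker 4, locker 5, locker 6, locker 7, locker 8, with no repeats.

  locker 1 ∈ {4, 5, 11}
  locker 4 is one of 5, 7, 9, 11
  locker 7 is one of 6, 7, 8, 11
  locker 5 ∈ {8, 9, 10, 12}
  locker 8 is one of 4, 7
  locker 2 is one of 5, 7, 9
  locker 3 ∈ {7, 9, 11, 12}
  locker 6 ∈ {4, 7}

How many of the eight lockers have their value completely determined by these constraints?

locker 6 and locker 8 between them cover only {4, 7} — a naked pair. Remove those values from locker 1, locker 2, locker 3, locker 4, locker 7.
locker 1, locker 2, locker 4 share exactly the 3 values {5, 9, 11}; by pigeonhole those values go to them, so strike 5, 9, 11 from locker 3, locker 5, locker 7.
That leaves locker 3 = 12. Remove 12 from locker 5.
Determined: locker 3=12. The other lockers each still have more than one consistent value. That makes 1.

1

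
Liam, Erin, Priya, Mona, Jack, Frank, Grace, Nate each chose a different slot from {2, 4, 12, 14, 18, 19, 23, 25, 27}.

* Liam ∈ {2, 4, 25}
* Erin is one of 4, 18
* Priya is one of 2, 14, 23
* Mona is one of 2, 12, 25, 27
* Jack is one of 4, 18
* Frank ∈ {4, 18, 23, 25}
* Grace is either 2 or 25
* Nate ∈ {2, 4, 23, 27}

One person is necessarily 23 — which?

Among the 8 variables, 12 fits only Mona (and all 8 values in {2, 4, 12, 14, 18, 23, 25, 27} must be used), so Mona = 12.
Among the 7 still-open variables, 14 fits only Priya (and all 7 values in {2, 4, 14, 18, 23, 25, 27} must be used), so Priya = 14.
The 6 still-open variables draw from only 6 values {2, 4, 18, 23, 25, 27}, so each is used; only Nate can be 27, hence Nate = 27.
The 5 still-open variables draw from only 5 values {2, 4, 18, 23, 25}, so each is used; only Frank can be 23, hence Frank = 23.

Frank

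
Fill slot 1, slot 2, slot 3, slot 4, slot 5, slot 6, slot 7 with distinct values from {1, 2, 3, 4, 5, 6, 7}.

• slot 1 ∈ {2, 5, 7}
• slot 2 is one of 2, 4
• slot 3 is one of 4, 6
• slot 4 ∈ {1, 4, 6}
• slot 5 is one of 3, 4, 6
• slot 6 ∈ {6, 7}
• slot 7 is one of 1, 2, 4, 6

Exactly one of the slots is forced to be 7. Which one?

slot 6

The 7 variables together cover exactly {1, 2, 3, 4, 5, 6, 7} — 7 values for 7 variables — and 3 appears only in slot 5's list, so slot 5 = 3.
The 6 still-open variables draw from only 6 values {1, 2, 4, 5, 6, 7}, so each is used; only slot 1 can be 5, hence slot 1 = 5.
The 5 still-open variables draw from only 5 values {1, 2, 4, 6, 7}, so each is used; only slot 6 can be 7, hence slot 6 = 7.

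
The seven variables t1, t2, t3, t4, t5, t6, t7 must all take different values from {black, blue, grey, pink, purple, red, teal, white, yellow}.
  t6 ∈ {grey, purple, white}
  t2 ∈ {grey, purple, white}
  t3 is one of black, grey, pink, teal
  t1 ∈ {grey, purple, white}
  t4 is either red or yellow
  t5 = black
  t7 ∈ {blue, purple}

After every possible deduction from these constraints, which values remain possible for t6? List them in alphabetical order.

t5's domain is down to {black}, so t5 = black. So t3 can't be black.
t1, t2, t6 between them cover only {grey, purple, white} — a naked triple. Remove those values from t3, t7.
t7 must be blue (only option left).
No further eliminations apply; t6 can still be any of grey, purple, white.

grey, purple, white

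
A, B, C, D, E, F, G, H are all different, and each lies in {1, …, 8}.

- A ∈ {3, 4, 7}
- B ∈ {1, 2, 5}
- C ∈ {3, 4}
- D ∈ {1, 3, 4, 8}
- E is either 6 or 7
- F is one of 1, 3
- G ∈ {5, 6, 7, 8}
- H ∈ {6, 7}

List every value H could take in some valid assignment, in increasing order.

The 8 variables draw from only 8 values {1, 2, 3, 4, 5, 6, 7, 8}, so each is used; only B can be 2, hence B = 2.
The 7 still-open variables draw from only 7 values {1, 3, 4, 5, 6, 7, 8}, so each is used; only G can be 5, hence G = 5.
The 6 still-open variables together cover exactly {1, 3, 4, 6, 7, 8} — 6 values for 6 variables — and 8 appears only in D's list, so D = 8.
The 5 still-open variables draw from only 5 values {1, 3, 4, 6, 7}, so each is used; only F can be 1, hence F = 1.
E and H between them cover only {6, 7} — a naked pair. Remove those values from A.
No further eliminations apply; H can still be any of 6, 7.

6, 7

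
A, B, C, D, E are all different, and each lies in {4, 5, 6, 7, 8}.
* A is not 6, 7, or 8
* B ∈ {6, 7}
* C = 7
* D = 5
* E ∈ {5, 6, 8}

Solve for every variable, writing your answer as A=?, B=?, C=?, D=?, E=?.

C has just one choice, so C = 7. Remove 7 from B.
D must be 5 (only option left). Strike 5 from A, E.
A must be 4 (only option left).
B has just one choice, so B = 6. Eliminate 6 elsewhere: E.
E must be 8 (only option left).

A=4, B=6, C=7, D=5, E=8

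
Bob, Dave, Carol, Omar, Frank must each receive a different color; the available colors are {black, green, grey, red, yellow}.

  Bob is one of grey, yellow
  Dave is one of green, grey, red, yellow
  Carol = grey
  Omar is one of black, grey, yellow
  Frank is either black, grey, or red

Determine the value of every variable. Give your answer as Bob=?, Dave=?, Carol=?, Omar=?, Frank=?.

Carol has just one choice, so Carol = grey. Strike grey from Bob, Dave, Omar, Frank.
Bob's domain is down to {yellow}, so Bob = yellow. Remove yellow from Dave, Omar.
That leaves Omar = black. So Frank can't be black.
Frank's domain is down to {red}, so Frank = red. Remove red from Dave.
Dave must be green (only option left).

Bob=yellow, Dave=green, Carol=grey, Omar=black, Frank=red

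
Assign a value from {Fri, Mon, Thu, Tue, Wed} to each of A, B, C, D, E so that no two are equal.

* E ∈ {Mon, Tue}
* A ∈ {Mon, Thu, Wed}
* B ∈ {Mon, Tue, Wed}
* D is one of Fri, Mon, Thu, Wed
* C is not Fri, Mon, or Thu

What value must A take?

Thu

The 5 variables together cover exactly {Fri, Mon, Thu, Tue, Wed} — 5 values for 5 variables — and Fri appears only in D's list, so D = Fri.
The 4 still-open variables together cover exactly {Mon, Thu, Tue, Wed} — 4 values for 4 variables — and Thu appears only in A's list, so A = Thu.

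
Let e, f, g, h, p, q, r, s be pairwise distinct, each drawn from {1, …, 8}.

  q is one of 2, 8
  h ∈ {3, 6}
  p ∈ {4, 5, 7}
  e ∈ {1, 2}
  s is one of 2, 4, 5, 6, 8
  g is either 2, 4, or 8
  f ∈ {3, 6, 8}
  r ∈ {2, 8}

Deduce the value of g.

4

The 8 variables together cover exactly {1, 2, 3, 4, 5, 6, 7, 8} — 8 values for 8 variables — and 1 appears only in e's list, so e = 1.
The 7 still-open variables together cover exactly {2, 3, 4, 5, 6, 7, 8} — 7 values for 7 variables — and 7 appears only in p's list, so p = 7.
Among the 6 still-open variables, 5 fits only s (and all 6 values in {2, 3, 4, 5, 6, 8} must be used), so s = 5.
The 5 still-open variables draw from only 5 values {2, 3, 4, 6, 8}, so each is used; only g can be 4, hence g = 4.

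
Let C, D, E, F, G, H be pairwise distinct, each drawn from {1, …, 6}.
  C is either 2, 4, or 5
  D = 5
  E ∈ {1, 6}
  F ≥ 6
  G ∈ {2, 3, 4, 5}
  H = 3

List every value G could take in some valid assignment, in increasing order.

D's domain is down to {5}, so D = 5. Eliminate 5 elsewhere: C, G.
That leaves F = 6. Strike 6 from E.
H has just one choice, so H = 3. Strike 3 from G.
E's domain is down to {1}, so E = 1.
No further eliminations apply; G can still be any of 2, 4.

2, 4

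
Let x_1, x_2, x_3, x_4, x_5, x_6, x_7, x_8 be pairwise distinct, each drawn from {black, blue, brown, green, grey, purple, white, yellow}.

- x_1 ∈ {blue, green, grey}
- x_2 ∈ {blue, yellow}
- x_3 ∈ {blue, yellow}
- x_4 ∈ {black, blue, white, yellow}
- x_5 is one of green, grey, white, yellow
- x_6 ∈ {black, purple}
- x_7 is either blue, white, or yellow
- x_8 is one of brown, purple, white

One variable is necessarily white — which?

x_7

Among the 8 variables, brown fits only x_8 (and all 8 values in {black, blue, brown, green, grey, purple, white, yellow} must be used), so x_8 = brown.
Among the 7 still-open variables, purple fits only x_6 (and all 7 values in {black, blue, green, grey, purple, white, yellow} must be used), so x_6 = purple.
Among the 6 still-open variables, black fits only x_4 (and all 6 values in {black, blue, green, grey, white, yellow} must be used), so x_4 = black.
x_2 and x_3 between them cover only {blue, yellow} — a naked pair. Remove those values from x_1, x_5, x_7.
So white goes to x_7.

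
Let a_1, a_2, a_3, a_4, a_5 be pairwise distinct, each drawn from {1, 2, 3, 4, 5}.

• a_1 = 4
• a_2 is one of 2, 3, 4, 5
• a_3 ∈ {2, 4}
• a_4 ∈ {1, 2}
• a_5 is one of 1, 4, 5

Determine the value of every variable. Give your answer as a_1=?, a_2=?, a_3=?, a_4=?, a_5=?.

a_1 must be 4 (only option left). Remove 4 from a_2, a_3, a_5.
a_3 has just one choice, so a_3 = 2. Strike 2 from a_2, a_4.
a_4's domain is down to {1}, so a_4 = 1. Strike 1 from a_5.
That leaves a_5 = 5. Eliminate 5 elsewhere: a_2.
a_2 must be 3 (only option left).

a_1=4, a_2=3, a_3=2, a_4=1, a_5=5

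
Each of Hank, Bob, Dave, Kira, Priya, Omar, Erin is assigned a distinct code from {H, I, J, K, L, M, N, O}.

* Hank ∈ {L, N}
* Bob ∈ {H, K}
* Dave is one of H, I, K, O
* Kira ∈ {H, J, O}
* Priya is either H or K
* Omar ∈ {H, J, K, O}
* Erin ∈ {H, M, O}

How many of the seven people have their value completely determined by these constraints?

Bob and Priya between them cover only {H, K} — a naked pair. Remove those values from Dave, Kira, Omar, Erin.
Kira and Omar between them cover only {J, O} — a naked pair. Remove those values from Dave, Erin.
That leaves Dave = I.
Erin's domain is down to {M}, so Erin = M.
Determined: Dave=I, Erin=M. The other people each still have more than one consistent value. That makes 2.

2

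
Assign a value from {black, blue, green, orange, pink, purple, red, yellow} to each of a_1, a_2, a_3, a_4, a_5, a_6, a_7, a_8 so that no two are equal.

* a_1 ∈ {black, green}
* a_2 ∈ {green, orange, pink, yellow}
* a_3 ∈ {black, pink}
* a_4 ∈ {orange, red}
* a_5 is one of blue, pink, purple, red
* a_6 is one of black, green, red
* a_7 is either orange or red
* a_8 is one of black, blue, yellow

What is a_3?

pink

The 8 variables together cover exactly {black, blue, green, orange, pink, purple, red, yellow} — 8 values for 8 variables — and purple appears only in a_5's list, so a_5 = purple.
Among the 7 still-open variables, blue fits only a_8 (and all 7 values in {black, blue, green, orange, pink, red, yellow} must be used), so a_8 = blue.
The 6 still-open variables draw from only 6 values {black, green, orange, pink, red, yellow}, so each is used; only a_2 can be yellow, hence a_2 = yellow.
The 5 still-open variables together cover exactly {black, green, orange, pink, red} — 5 values for 5 variables — and pink appears only in a_3's list, so a_3 = pink.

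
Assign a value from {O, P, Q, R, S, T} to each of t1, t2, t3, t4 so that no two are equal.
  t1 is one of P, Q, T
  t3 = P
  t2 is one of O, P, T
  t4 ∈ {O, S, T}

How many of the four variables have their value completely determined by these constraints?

t3's domain is down to {P}, so t3 = P. Strike P from t1, t2.
Determined: t3=P. The other variables each still have more than one consistent value. That makes 1.

1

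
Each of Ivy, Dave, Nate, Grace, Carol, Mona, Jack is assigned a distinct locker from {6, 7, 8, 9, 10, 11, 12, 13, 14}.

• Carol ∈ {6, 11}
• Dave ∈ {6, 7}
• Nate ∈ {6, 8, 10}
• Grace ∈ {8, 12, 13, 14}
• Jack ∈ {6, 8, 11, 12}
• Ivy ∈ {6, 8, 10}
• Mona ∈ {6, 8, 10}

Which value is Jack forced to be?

The 3 variables Ivy, Nate, Mona are confined to {6, 8, 10}, which locks those values in; drop them from Dave, Grace, Carol, Jack.
That leaves Dave = 7.
That leaves Carol = 11. Eliminate 11 elsewhere: Jack.
So Jack = 12.

12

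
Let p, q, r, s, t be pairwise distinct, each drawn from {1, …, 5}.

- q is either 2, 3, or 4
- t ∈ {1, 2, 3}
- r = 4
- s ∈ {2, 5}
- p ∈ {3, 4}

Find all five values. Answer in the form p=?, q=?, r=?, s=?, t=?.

p=3, q=2, r=4, s=5, t=1

r has just one choice, so r = 4. Eliminate 4 elsewhere: p, q.
p's domain is down to {3}, so p = 3. Strike 3 from q, t.
q has just one choice, so q = 2. Eliminate 2 elsewhere: s, t.
s must be 5 (only option left).
t's domain is down to {1}, so t = 1.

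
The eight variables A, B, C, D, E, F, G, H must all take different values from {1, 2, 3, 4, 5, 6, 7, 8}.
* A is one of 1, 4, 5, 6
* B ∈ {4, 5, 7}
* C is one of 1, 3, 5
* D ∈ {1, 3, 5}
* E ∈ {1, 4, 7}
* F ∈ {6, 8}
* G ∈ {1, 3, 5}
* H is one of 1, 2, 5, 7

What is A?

The 8 variables draw from only 8 values {1, 2, 3, 4, 5, 6, 7, 8}, so each is used; only H can be 2, hence H = 2.
Among the 7 still-open variables, 8 fits only F (and all 7 values in {1, 3, 4, 5, 6, 7, 8} must be used), so F = 8.
The 6 still-open variables together cover exactly {1, 3, 4, 5, 6, 7} — 6 values for 6 variables — and 6 appears only in A's list, so A = 6.

6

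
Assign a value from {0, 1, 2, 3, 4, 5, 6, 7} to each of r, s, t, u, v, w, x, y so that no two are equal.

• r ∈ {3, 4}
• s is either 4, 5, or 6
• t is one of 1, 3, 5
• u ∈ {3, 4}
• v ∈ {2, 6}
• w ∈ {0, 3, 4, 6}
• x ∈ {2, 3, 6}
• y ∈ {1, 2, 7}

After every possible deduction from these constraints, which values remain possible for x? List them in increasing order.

2, 6

The 8 variables together cover exactly {0, 1, 2, 3, 4, 5, 6, 7} — 8 values for 8 variables — and 0 appears only in w's list, so w = 0.
The 7 still-open variables draw from only 7 values {1, 2, 3, 4, 5, 6, 7}, so each is used; only y can be 7, hence y = 7.
Among the 6 still-open variables, 1 fits only t (and all 6 values in {1, 2, 3, 4, 5, 6} must be used), so t = 1.
The 5 still-open variables together cover exactly {2, 3, 4, 5, 6} — 5 values for 5 variables — and 5 appears only in s's list, so s = 5.
The 2 variables r and u are confined to {3, 4}, which locks those values in; drop them from x.
No further eliminations apply; x can still be any of 2, 6.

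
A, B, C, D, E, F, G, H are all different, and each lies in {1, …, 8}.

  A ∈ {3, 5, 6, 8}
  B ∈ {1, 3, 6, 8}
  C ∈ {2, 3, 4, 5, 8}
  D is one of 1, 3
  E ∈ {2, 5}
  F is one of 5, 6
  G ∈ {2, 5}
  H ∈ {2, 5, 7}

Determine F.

6

Among the 8 variables, 4 fits only C (and all 8 values in {1, 2, 3, 4, 5, 6, 7, 8} must be used), so C = 4.
The 7 still-open variables draw from only 7 values {1, 2, 3, 5, 6, 7, 8}, so each is used; only H can be 7, hence H = 7.
The 2 variables E and G are confined to {2, 5}, which locks those values in; drop them from A, F.
So F = 6.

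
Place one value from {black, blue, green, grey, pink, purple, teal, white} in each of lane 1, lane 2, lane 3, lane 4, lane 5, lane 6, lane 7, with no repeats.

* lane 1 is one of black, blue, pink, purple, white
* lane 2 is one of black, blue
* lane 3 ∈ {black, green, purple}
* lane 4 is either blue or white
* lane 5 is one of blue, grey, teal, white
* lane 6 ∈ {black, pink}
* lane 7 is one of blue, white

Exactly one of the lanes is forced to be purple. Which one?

lane 4 and lane 7 share exactly the 2 values {blue, white}; by pigeonhole those values go to them, so strike blue, white from lane 1, lane 2, lane 5.
lane 2's domain is down to {black}, so lane 2 = black. So lane 1, lane 3, lane 6 can't be black.
That leaves lane 6 = pink. Eliminate pink elsewhere: lane 1.
So purple goes to lane 1.

lane 1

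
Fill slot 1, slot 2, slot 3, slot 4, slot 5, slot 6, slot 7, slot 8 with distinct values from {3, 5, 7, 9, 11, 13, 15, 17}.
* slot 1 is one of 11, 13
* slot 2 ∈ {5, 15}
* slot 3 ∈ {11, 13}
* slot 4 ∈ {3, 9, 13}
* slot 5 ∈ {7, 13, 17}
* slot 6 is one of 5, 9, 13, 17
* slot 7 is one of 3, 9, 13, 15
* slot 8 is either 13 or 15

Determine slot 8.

15

The 8 variables draw from only 8 values {3, 5, 7, 9, 11, 13, 15, 17}, so each is used; only slot 5 can be 7, hence slot 5 = 7.
Among the 7 still-open variables, 17 fits only slot 6 (and all 7 values in {3, 5, 9, 11, 13, 15, 17} must be used), so slot 6 = 17.
Among the 6 still-open variables, 5 fits only slot 2 (and all 6 values in {3, 5, 9, 11, 13, 15} must be used), so slot 2 = 5.
slot 1 and slot 3 between them cover only {11, 13} — a naked pair. Remove those values from slot 4, slot 7, slot 8.
So slot 8 = 15.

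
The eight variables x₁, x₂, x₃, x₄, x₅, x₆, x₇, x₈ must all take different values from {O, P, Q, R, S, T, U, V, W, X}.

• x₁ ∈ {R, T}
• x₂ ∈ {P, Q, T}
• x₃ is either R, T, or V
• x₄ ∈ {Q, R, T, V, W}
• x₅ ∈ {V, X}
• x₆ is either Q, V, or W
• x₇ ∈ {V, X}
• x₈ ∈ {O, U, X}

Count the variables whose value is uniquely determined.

The 2 variables x₅ and x₇ are confined to {V, X}, which locks those values in; drop them from x₃, x₄, x₆, x₈.
x₁ and x₃ share exactly the 2 values {R, T}; by pigeonhole those values go to them, so strike R, T from x₂, x₄.
x₄ and x₆ share exactly the 2 values {Q, W}; by pigeonhole those values go to them, so strike Q, W from x₂.
x₂ must be P (only option left).
Determined: x₂=P. The other variables each still have more than one consistent value. That makes 1.

1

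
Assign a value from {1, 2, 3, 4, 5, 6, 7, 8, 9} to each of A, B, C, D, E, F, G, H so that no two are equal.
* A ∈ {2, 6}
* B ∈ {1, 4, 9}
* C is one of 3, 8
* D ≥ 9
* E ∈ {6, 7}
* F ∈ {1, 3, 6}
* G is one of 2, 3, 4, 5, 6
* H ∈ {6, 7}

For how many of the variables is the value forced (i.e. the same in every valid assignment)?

D's domain is down to {9}, so D = 9. Strike 9 from B.
The 2 variables E and H are confined to {6, 7}, which locks those values in; drop them from A, F, G.
A's domain is down to {2}, so A = 2. Remove 2 from G.
Determined: A=2, D=9. The other variables each still have more than one consistent value. That makes 2.

2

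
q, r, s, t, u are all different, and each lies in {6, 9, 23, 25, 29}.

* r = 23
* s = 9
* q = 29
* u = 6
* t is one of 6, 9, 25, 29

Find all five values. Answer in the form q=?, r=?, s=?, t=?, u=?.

q=29, r=23, s=9, t=25, u=6

q's domain is down to {29}, so q = 29. So t can't be 29.
That leaves r = 23.
s has just one choice, so s = 9. Eliminate 9 elsewhere: t.
u must be 6 (only option left). Strike 6 from t.
That leaves t = 25.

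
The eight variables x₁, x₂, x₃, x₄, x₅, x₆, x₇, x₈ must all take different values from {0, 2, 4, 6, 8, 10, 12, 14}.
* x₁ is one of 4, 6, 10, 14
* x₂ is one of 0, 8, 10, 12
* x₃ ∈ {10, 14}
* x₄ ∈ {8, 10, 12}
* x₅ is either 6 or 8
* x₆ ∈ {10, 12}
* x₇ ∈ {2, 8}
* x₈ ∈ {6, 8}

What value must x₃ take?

The 8 variables draw from only 8 values {0, 2, 4, 6, 8, 10, 12, 14}, so each is used; only x₂ can be 0, hence x₂ = 0.
Among the 7 still-open variables, 2 fits only x₇ (and all 7 values in {2, 4, 6, 8, 10, 12, 14} must be used), so x₇ = 2.
Among the 6 still-open variables, 4 fits only x₁ (and all 6 values in {4, 6, 8, 10, 12, 14} must be used), so x₁ = 4.
The 5 still-open variables together cover exactly {6, 8, 10, 12, 14} — 5 values for 5 variables — and 14 appears only in x₃'s list, so x₃ = 14.

14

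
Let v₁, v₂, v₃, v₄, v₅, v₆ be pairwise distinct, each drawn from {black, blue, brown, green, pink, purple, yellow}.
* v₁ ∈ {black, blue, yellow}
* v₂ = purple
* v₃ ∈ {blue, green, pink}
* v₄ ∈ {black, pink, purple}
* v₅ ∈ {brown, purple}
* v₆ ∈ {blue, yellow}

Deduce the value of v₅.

v₂'s domain is down to {purple}, so v₂ = purple. Strike purple from v₄, v₅.
So v₅ = brown.

brown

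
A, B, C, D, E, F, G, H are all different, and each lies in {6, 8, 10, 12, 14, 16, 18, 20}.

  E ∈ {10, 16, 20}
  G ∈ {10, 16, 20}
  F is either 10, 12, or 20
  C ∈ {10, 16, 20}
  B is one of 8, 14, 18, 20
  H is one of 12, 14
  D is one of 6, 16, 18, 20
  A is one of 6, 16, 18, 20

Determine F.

The 8 variables draw from only 8 values {6, 8, 10, 12, 14, 16, 18, 20}, so each is used; only B can be 8, hence B = 8.
The 7 still-open variables draw from only 7 values {6, 10, 12, 14, 16, 18, 20}, so each is used; only H can be 14, hence H = 14.
The 6 still-open variables draw from only 6 values {6, 10, 12, 16, 18, 20}, so each is used; only F can be 12, hence F = 12.

12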